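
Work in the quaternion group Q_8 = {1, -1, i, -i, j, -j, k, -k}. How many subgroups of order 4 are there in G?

3

|G| = 8 and 4 | 8, so subgroups of order 4 are possible by Lagrange.
The subgroups of order 4 are: {1, -1, i, -i}; {1, -1, j, -j}; {1, -1, k, -k}.
So G has 3 subgroups of order 4.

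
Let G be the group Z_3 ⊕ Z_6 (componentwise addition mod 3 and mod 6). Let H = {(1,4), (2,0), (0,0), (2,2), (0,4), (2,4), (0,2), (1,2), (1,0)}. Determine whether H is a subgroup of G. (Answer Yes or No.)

Yes

|H| = 9 divides |G| = 18, consistent with Lagrange.
H contains the identity, every element's inverse is in H, and H is closed under +: it is a subgroup.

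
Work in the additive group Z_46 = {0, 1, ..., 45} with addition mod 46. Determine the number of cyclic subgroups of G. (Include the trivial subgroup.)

A cyclic subgroup of order d is generated by each of its φ(d) elements of order d, so the cyclic subgroups of order d number (#elements of order d)/φ(d).
Cyclic subgroups by order — order 1: 1; order 2: 1; order 23: 1; order 46: 1.
Total: 4.

4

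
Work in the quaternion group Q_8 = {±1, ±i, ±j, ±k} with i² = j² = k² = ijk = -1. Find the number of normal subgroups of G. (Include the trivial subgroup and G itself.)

6

G has 6 subgroups. Checking conjugation-invariance by order — order 1: 1/1 normal; order 2: 1/1 normal; order 4: 3/3 normal; order 8: 1/1 normal.
Total normal subgroups: 6.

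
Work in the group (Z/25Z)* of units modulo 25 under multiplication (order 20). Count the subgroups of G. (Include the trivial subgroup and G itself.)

|G| = 20, so by Lagrange every subgroup order divides 20. Divisors: 1, 2, 4, 5, 10, 20.
Subgroups by order — order 1: 1; order 2: 1; order 4: 1; order 5: 1; order 10: 1; order 20: 1.
Total: 1 + 1 + 1 + 1 + 1 + 1 = 6.

6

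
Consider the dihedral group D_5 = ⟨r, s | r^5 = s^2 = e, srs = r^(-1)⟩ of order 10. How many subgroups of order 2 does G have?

5

|G| = 10 and 2 | 10, so subgroups of order 2 are possible by Lagrange.
The subgroups of order 2 are: {e, r^2s}; {e, r^3s}; {e, r^4s}; {e, rs}; … (5 in all).
So G has 5 subgroups of order 2.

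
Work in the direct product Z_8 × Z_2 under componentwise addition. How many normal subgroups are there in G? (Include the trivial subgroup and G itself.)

G is abelian, so every subgroup is normal.
G has 11 subgroups in total, hence 11 normal subgroups.

11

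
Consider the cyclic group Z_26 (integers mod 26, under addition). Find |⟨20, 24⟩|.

13

|⟨20⟩| = 13 and |⟨24⟩| = 13, so |H| is a multiple of lcm(13, 13) = 13 and divides |G| = 26.
Closing under the operation: H = {0, 2, 4, 6, 8, 10, 12, 14, 16, 18, 20, 22, 24}, so |H| = 13.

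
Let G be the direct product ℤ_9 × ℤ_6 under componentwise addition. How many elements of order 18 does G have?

18

An element (a,b) has order lcm(ord(a), ord(b)); count pairs with lcm equal to 18.
Enumerating gives 18 such elements.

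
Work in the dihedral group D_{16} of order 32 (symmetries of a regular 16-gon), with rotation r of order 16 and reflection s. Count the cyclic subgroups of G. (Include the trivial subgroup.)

21

A cyclic subgroup of order d is generated by each of its φ(d) elements of order d, so the cyclic subgroups of order d number (#elements of order d)/φ(d).
Cyclic subgroups by order — order 1: 1; order 2: 17; order 4: 1; order 8: 1; order 16: 1.
Total: 21.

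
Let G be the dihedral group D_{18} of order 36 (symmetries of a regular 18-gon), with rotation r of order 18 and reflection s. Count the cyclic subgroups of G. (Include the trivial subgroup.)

A cyclic subgroup of order d is generated by each of its φ(d) elements of order d, so the cyclic subgroups of order d number (#elements of order d)/φ(d).
Cyclic subgroups by order — order 1: 1; order 2: 19; order 3: 1; order 6: 1; order 9: 1; order 18: 1.
Total: 24.

24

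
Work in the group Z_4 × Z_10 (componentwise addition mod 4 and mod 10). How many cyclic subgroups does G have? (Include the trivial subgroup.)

12

Group the elements of G by the cyclic subgroup they generate; each cyclic subgroup of order d accounts for φ(d) elements.
Cyclic subgroups by order — order 1: 1; order 2: 3; order 4: 2; order 5: 1; order 10: 3; order 20: 2.
Total: 12.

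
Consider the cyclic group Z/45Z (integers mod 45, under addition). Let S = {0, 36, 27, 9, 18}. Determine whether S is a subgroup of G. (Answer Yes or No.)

|S| = 5 divides |G| = 45, consistent with Lagrange.
S contains the identity, every element's inverse is in S, and S is closed under +: it is a subgroup.
In fact S = ⟨18⟩.

Yes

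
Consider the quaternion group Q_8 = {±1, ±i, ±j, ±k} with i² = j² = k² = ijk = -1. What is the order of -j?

Computing powers of -j: the smallest k with (-j)^k = e is k = 4.

4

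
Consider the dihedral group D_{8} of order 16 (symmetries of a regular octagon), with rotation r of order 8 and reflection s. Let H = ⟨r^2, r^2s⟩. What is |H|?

|⟨r^2⟩| = 4 and |⟨r^2s⟩| = 2, so |H| is a multiple of lcm(4, 2) = 4 and divides |G| = 16.
Closing under the operation: H = {e, r^2, r^4, r^6, s, r^2s, r^4s, r^6s}, so |H| = 8.

8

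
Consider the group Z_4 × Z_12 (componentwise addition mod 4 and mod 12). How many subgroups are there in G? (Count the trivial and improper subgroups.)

|G| = 48, so by Lagrange every subgroup order divides 48. Divisors: 1, 2, 3, 4, 6, 8, 12, 16, 24, 48.
Subgroups by order — order 1: 1; order 2: 3; order 3: 1; order 4: 7; order 6: 3; order 8: 3; order 12: 7; order 16: 1; order 24: 3; order 48: 1.
Total: 1 + 3 + 1 + 7 + 3 + 3 + 7 + 1 + 3 + 1 = 30.

30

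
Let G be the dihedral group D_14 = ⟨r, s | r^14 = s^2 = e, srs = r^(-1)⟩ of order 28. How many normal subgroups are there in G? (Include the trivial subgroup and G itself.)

G has 28 subgroups. Checking conjugation-invariance by order — order 1: 1/1 normal; order 2: 1/15 normal; order 4: 0/7 normal; order 7: 1/1 normal; order 14: 3/3 normal; order 28: 1/1 normal.
Total normal subgroups: 7.

7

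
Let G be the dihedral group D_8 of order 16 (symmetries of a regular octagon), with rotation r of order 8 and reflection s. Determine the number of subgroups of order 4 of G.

|G| = 16 and 4 | 16, so subgroups of order 4 are possible by Lagrange.
The subgroups of order 4 are: {e, r^2, r^4, r^6}; {e, r^4, r^2s, r^6s}; {e, r^4, r^3s, r^7s}; {e, r^4, s, r^4s}; … (5 in all).
So G has 5 subgroups of order 4.

5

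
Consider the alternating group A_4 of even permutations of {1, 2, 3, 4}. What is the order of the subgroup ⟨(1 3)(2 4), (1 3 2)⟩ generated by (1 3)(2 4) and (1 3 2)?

|⟨(1 3)(2 4)⟩| = 2 and |⟨(1 3 2)⟩| = 3, so |H| is a multiple of lcm(2, 3) = 6 and divides |G| = 12.
Closing {(1 3)(2 4), (1 3 2)} under the group operation gives all of G, so |H| = 12.

12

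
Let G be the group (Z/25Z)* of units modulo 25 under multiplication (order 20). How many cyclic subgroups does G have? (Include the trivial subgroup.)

Group the elements of G by the cyclic subgroup they generate; each cyclic subgroup of order d accounts for φ(d) elements.
Cyclic subgroups by order — order 1: 1; order 2: 1; order 4: 1; order 5: 1; order 10: 1; order 20: 1.
Total: 6.

6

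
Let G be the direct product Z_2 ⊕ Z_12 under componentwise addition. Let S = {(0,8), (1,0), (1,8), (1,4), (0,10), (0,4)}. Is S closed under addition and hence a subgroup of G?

The identity (0,0) ∉ S, so S is not a subgroup.

No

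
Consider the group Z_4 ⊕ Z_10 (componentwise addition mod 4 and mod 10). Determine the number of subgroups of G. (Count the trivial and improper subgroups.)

16

|G| = 40, so by Lagrange every subgroup order divides 40. Divisors: 1, 2, 4, 5, 8, 10, 20, 40.
Subgroups by order — order 1: 1; order 2: 3; order 4: 3; order 5: 1; order 8: 1; order 10: 3; order 20: 3; order 40: 1.
Total: 1 + 3 + 3 + 1 + 1 + 3 + 3 + 1 = 16.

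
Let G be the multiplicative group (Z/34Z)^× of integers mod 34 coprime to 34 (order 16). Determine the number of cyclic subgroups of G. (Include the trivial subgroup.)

5

Group the elements of G by the cyclic subgroup they generate; each cyclic subgroup of order d accounts for φ(d) elements.
Cyclic subgroups by order — order 1: 1; order 2: 1; order 4: 1; order 8: 1; order 16: 1.
Total: 5.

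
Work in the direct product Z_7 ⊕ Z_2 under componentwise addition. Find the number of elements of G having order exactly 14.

An element (a,b) has order lcm(ord(a), ord(b)); count pairs with lcm equal to 14.
Enumerating gives 6 such elements.

6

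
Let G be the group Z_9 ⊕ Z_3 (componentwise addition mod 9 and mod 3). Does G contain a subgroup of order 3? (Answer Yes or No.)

Yes

3 | 27. A subgroup of order 3 is {(0,0), (0,1), (0,2)}.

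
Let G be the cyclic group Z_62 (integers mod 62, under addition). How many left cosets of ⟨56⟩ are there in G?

|⟨56⟩| = 31 and |G| = 62.
By Lagrange, [G : H] = |G|/|H| = 62/31 = 2.

2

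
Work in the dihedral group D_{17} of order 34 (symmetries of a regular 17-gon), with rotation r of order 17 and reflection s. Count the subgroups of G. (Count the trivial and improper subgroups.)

|G| = 34, so by Lagrange every subgroup order divides 34. Divisors: 1, 2, 17, 34.
Subgroups by order — order 1: 1; order 2: 17; order 17: 1; order 34: 1.
Total: 1 + 17 + 1 + 1 = 20.

20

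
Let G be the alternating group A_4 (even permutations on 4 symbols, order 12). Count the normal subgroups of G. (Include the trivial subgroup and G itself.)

3

G has 10 subgroups. Checking conjugation-invariance by order — order 1: 1/1 normal; order 2: 0/3 normal; order 3: 0/4 normal; order 4: 1/1 normal; order 12: 1/1 normal.
Total normal subgroups: 3.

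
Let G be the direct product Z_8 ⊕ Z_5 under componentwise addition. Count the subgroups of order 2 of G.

1

|G| = 40 and 2 | 40, so subgroups of order 2 are possible by Lagrange.
The subgroups of order 2 are: {(0,0), (4,0)}.
So G has 1 subgroup of order 2.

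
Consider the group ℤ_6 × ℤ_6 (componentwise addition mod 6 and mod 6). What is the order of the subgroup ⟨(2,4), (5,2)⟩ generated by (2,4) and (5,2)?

|⟨(2,4)⟩| = 3 and |⟨(5,2)⟩| = 6, so |H| is a multiple of lcm(3, 6) = 6 and divides |G| = 36.
Closing under the operation: H = {(0,0), (0,2), (0,4), (1,0), (1,2), (1,4), (2,0), (2,2), (2,4), (3,0), (3,2), (3,4), (4,0), (4,2), (4,4), (5,0), (5,2), (5,4)}, so |H| = 18.

18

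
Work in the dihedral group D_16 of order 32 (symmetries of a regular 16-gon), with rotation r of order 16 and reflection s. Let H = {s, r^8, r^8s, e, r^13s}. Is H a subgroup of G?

|H| = 5 does not divide |G| = 32, so by Lagrange H is not a subgroup.

No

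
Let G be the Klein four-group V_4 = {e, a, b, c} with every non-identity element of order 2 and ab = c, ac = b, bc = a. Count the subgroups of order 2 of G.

3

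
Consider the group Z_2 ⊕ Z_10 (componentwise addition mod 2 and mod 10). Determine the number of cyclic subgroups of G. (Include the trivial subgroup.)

8

A cyclic subgroup of order d is generated by each of its φ(d) elements of order d, so the cyclic subgroups of order d number (#elements of order d)/φ(d).
Cyclic subgroups by order — order 1: 1; order 2: 3; order 5: 1; order 10: 3.
Total: 8.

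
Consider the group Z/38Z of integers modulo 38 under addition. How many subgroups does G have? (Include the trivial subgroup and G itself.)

4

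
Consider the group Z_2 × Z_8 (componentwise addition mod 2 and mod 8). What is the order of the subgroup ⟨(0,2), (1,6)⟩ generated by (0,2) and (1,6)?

|⟨(0,2)⟩| = 4 and |⟨(1,6)⟩| = 4, so |H| is a multiple of lcm(4, 4) = 4 and divides |G| = 16.
Closing under the operation: H = {(0,0), (0,2), (0,4), (0,6), (1,0), (1,2), (1,4), (1,6)}, so |H| = 8.

8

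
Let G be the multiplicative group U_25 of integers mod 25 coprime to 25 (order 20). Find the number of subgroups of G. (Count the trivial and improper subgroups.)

6

|G| = 20, so by Lagrange every subgroup order divides 20. Divisors: 1, 2, 4, 5, 10, 20.
Subgroups by order — order 1: 1; order 2: 1; order 4: 1; order 5: 1; order 10: 1; order 20: 1.
Total: 1 + 1 + 1 + 1 + 1 + 1 = 6.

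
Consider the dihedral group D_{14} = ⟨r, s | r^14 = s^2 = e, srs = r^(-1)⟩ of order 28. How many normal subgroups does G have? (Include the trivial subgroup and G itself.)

7

G has 28 subgroups. Checking conjugation-invariance by order — order 1: 1/1 normal; order 2: 1/15 normal; order 4: 0/7 normal; order 7: 1/1 normal; order 14: 3/3 normal; order 28: 1/1 normal.
Total normal subgroups: 7.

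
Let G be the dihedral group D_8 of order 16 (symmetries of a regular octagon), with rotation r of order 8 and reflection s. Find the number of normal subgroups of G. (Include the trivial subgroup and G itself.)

G has 19 subgroups. Checking conjugation-invariance by order — order 1: 1/1 normal; order 2: 1/9 normal; order 4: 1/5 normal; order 8: 3/3 normal; order 16: 1/1 normal.
Total normal subgroups: 7.

7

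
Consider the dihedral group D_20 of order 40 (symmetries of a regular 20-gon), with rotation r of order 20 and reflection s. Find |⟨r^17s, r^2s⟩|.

|⟨r^17s⟩| = 2 and |⟨r^2s⟩| = 2, so |H| is a multiple of lcm(2, 2) = 2 and divides |G| = 40.
Closing under the operation: H = {e, r^5, r^10, r^15, r^2s, r^7s, r^12s, r^17s}, so |H| = 8.

8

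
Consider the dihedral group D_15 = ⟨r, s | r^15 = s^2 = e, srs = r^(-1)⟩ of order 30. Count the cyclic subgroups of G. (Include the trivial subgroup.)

19

Each element a generates a cyclic subgroup ⟨a⟩; distinct elements may generate the same one (a cyclic group of order d has φ(d) generators).
Cyclic subgroups by order — order 1: 1; order 2: 15; order 3: 1; order 5: 1; order 15: 1.
Total: 19.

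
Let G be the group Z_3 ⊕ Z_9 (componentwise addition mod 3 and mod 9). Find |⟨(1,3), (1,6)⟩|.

9

|⟨(1,3)⟩| = 3 and |⟨(1,6)⟩| = 3, so |H| is a multiple of lcm(3, 3) = 3 and divides |G| = 27.
Closing under the operation: H = {(0,0), (0,3), (0,6), (1,0), (1,3), (1,6), (2,0), (2,3), (2,6)}, so |H| = 9.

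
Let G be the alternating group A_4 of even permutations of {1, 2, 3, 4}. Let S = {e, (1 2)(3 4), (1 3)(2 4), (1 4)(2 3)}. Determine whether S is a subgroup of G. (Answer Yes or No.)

Yes

|S| = 4 divides |G| = 12, consistent with Lagrange.
S contains the identity, every element's inverse is in S, and S is closed under ∘: it is a subgroup.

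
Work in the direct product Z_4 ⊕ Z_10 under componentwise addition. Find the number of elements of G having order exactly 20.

16

An element (a,b) has order lcm(ord(a), ord(b)); count pairs with lcm equal to 20.
Enumerating gives 16 such elements.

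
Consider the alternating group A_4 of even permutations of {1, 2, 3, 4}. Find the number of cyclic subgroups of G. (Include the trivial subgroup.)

Each element a generates a cyclic subgroup ⟨a⟩; distinct elements may generate the same one (a cyclic group of order d has φ(d) generators).
Cyclic subgroups by order — order 1: 1; order 2: 3; order 3: 4.
Total: 8.

8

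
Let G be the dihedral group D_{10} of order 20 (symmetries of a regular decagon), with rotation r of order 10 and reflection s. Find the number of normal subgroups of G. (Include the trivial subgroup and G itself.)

G has 22 subgroups. Checking conjugation-invariance by order — order 1: 1/1 normal; order 2: 1/11 normal; order 4: 0/5 normal; order 5: 1/1 normal; order 10: 3/3 normal; order 20: 1/1 normal.
Total normal subgroups: 7.

7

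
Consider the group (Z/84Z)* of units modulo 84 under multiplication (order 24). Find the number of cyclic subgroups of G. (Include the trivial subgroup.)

A cyclic subgroup of order d is generated by each of its φ(d) elements of order d, so the cyclic subgroups of order d number (#elements of order d)/φ(d).
Cyclic subgroups by order — order 1: 1; order 2: 7; order 3: 1; order 6: 7.
Total: 16.

16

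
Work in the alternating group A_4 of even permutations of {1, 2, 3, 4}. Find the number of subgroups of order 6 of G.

0

|G| = 12 and 6 | 12, so subgroups of order 6 are possible by Lagrange.
Checking all subgroups of G, none has order 6.
So G has 0 subgroups of order 6.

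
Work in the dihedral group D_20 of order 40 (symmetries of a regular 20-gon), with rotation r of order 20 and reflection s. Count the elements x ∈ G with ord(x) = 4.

The elements of order 4 are: r^5, r^15.
That's 2.

2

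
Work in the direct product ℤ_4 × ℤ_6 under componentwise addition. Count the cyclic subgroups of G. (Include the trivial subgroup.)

12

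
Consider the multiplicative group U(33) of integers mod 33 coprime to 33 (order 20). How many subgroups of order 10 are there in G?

3

|G| = 20 and 10 | 20, so subgroups of order 10 are possible by Lagrange.
The subgroups of order 10 are: {1, 4, 7, 10, 13, 16, 19, 25, 28, 31}; {1, 4, 5, 14, 16, 20, 23, 25, 26, 31}; {1, 2, 4, 8, 16, 17, 25, 29, 31, 32}.
So G has 3 subgroups of order 10.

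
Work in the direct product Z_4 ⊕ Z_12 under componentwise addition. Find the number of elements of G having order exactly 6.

An element (a,b) has order lcm(ord(a), ord(b)); count pairs with lcm equal to 6.
Enumerating gives 6 such elements.

6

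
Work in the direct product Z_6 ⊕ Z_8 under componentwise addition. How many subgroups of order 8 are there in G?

3

|G| = 48 and 8 | 48, so subgroups of order 8 are possible by Lagrange.
The subgroups of order 8 are: {(0,0), (0,1), (0,2), (0,3), (0,4), (0,5), (0,6), (0,7)}; {(0,0), (0,2), (0,4), (0,6), (3,0), (3,2), (3,4), (3,6)}; {(0,0), (0,2), (0,4), (0,6), (3,1), (3,3), (3,5), (3,7)}.
So G has 3 subgroups of order 8.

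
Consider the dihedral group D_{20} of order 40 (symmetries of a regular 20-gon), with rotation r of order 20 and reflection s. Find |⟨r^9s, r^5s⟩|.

10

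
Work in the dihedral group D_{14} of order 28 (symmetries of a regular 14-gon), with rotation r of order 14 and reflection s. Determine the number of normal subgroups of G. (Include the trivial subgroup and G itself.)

7

G has 28 subgroups. Checking conjugation-invariance by order — order 1: 1/1 normal; order 2: 1/15 normal; order 4: 0/7 normal; order 7: 1/1 normal; order 14: 3/3 normal; order 28: 1/1 normal.
Total normal subgroups: 7.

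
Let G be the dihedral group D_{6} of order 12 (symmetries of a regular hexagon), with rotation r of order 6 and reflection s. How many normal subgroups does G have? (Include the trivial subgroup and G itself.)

G has 16 subgroups. Checking conjugation-invariance by order — order 1: 1/1 normal; order 2: 1/7 normal; order 3: 1/1 normal; order 4: 0/3 normal; order 6: 3/3 normal; order 12: 1/1 normal.
Total normal subgroups: 7.

7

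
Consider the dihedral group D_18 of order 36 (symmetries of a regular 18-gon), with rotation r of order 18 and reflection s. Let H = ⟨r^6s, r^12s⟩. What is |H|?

|⟨r^6s⟩| = 2 and |⟨r^12s⟩| = 2, so |H| is a multiple of lcm(2, 2) = 2 and divides |G| = 36.
Closing under the operation: H = {e, r^6, r^12, s, r^6s, r^12s}, so |H| = 6.

6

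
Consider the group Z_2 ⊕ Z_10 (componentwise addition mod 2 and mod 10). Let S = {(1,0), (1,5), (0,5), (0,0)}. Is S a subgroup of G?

Yes

|S| = 4 divides |G| = 20, consistent with Lagrange.
S contains the identity, every element's inverse is in S, and S is closed under +: it is a subgroup.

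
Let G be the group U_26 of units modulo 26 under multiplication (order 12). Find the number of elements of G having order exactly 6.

The elements of order 6 are: 17, 23.
That's 2.

2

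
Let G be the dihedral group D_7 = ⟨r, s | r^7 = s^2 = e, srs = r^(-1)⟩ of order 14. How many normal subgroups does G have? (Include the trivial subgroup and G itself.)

G has 10 subgroups. Checking conjugation-invariance by order — order 1: 1/1 normal; order 2: 0/7 normal; order 7: 1/1 normal; order 14: 1/1 normal.
Total normal subgroups: 3.

3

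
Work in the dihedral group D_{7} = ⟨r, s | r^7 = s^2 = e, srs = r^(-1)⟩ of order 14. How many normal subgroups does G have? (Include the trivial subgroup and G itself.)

3

G has 10 subgroups. Checking conjugation-invariance by order — order 1: 1/1 normal; order 2: 0/7 normal; order 7: 1/1 normal; order 14: 1/1 normal.
Total normal subgroups: 3.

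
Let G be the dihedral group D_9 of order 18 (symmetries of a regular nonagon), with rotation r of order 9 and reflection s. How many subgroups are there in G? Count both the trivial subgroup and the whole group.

16

|G| = 18, so by Lagrange every subgroup order divides 18. Divisors: 1, 2, 3, 6, 9, 18.
Subgroups by order — order 1: 1; order 2: 9; order 3: 1; order 6: 3; order 9: 1; order 18: 1.
Total: 1 + 9 + 1 + 3 + 1 + 1 = 16.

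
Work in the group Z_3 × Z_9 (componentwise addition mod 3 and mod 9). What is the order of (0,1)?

9

The order of (0,1) in Z_3 × Z_9 is lcm(ord(0) in Z_3, ord(1) in Z_9).
ord(0) = 1 and ord(1) = 9, so |⟨(0,1)⟩| = lcm(1, 9) = 9.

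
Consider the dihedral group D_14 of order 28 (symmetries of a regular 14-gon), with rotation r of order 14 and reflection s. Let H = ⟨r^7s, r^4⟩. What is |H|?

|⟨r^7s⟩| = 2 and |⟨r^4⟩| = 7, so |H| is a multiple of lcm(2, 7) = 14 and divides |G| = 28.
Closing under the operation: H = {e, r^2, r^4, r^6, r^8, r^10, r^12, rs, r^3s, r^5s, r^7s, r^9s, r^11s, r^13s}, so |H| = 14.

14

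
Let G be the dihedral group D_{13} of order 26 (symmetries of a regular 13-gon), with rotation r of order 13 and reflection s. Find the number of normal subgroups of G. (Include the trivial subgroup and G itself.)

3

G has 16 subgroups. Checking conjugation-invariance by order — order 1: 1/1 normal; order 2: 0/13 normal; order 13: 1/1 normal; order 26: 1/1 normal.
Total normal subgroups: 3.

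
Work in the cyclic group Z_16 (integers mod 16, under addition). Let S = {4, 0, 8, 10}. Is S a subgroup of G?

No

4 ∈ S but its inverse 12 ∉ S, so S is not a subgroup.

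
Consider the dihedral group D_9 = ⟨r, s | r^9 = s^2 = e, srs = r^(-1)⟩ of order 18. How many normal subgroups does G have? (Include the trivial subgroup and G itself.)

4

G has 16 subgroups. Checking conjugation-invariance by order — order 1: 1/1 normal; order 2: 0/9 normal; order 3: 1/1 normal; order 6: 0/3 normal; order 9: 1/1 normal; order 18: 1/1 normal.
Total normal subgroups: 4.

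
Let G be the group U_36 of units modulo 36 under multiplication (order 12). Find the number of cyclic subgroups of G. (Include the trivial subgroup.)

Group the elements of G by the cyclic subgroup they generate; each cyclic subgroup of order d accounts for φ(d) elements.
Cyclic subgroups by order — order 1: 1; order 2: 3; order 3: 1; order 6: 3.
Total: 8.

8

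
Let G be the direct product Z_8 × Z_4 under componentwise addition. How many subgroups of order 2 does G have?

3

|G| = 32 and 2 | 32, so subgroups of order 2 are possible by Lagrange.
The subgroups of order 2 are: {(0,0), (0,2)}; {(0,0), (4,0)}; {(0,0), (4,2)}.
So G has 3 subgroups of order 2.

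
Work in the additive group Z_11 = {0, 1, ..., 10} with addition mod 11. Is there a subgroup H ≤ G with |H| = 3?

No

3 does not divide |G| = 11, so by Lagrange no subgroup of order 3 exists.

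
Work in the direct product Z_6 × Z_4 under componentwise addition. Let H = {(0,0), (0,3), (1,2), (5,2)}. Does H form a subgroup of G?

No

(0,3) ∈ H but its inverse (0,1) ∉ H, so H is not a subgroup.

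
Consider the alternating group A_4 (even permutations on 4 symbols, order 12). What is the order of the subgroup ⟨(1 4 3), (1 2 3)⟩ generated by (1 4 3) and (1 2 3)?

12

|⟨(1 4 3)⟩| = 3 and |⟨(1 2 3)⟩| = 3, so |H| is a multiple of lcm(3, 3) = 3 and divides |G| = 12.
Closing {(1 4 3), (1 2 3)} under the group operation gives all of G, so |H| = 12.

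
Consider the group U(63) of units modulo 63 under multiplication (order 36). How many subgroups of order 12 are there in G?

|G| = 36 and 12 | 36, so subgroups of order 12 are possible by Lagrange.
The subgroups of order 12 are: {1, 8, 10, 17, 19, 26, 37, 44, 46, 53, 55, 62}; {1, 5, 8, 11, 23, 25, 38, 40, 52, 55, 58, 62}; {1, 8, 13, 20, 22, 29, 34, 41, 43, 50, 55, 62}; {1, 2, 4, 8, 16, 31, 32, 47, 55, 59, 61, 62}.
So G has 4 subgroups of order 12.

4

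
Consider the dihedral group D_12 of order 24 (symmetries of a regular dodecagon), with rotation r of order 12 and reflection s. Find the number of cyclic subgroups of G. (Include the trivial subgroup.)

18

Each element a generates a cyclic subgroup ⟨a⟩; distinct elements may generate the same one (a cyclic group of order d has φ(d) generators).
Cyclic subgroups by order — order 1: 1; order 2: 13; order 3: 1; order 4: 1; order 6: 1; order 12: 1.
Total: 18.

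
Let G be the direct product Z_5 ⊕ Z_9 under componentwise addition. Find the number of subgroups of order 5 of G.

|G| = 45 and 5 | 45, so subgroups of order 5 are possible by Lagrange.
The subgroups of order 5 are: {(0,0), (1,0), (2,0), (3,0), (4,0)}.
So G has 1 subgroup of order 5.

1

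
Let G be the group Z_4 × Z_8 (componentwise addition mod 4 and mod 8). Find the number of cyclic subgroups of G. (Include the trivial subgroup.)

14

A cyclic subgroup of order d is generated by each of its φ(d) elements of order d, so the cyclic subgroups of order d number (#elements of order d)/φ(d).
Cyclic subgroups by order — order 1: 1; order 2: 3; order 4: 6; order 8: 4.
Total: 14.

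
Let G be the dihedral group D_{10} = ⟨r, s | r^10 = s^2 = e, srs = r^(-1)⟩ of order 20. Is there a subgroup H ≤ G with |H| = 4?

4 | 20. A subgroup of order 4 is {e, r^5, r^2s, r^7s}.

Yes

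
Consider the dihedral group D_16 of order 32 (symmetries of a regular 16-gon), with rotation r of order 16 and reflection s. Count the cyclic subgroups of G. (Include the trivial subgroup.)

21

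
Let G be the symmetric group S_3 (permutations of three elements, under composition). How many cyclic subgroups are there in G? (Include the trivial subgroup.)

Group the elements of G by the cyclic subgroup they generate; each cyclic subgroup of order d accounts for φ(d) elements.
Cyclic subgroups by order — order 1: 1; order 2: 3; order 3: 1.
Total: 5.

5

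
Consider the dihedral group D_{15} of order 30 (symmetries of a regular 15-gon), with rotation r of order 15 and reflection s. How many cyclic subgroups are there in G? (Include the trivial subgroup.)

Group the elements of G by the cyclic subgroup they generate; each cyclic subgroup of order d accounts for φ(d) elements.
Cyclic subgroups by order — order 1: 1; order 2: 15; order 3: 1; order 5: 1; order 15: 1.
Total: 19.

19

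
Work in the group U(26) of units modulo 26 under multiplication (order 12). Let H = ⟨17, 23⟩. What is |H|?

6

|⟨17⟩| = 6 and |⟨23⟩| = 6, so |H| is a multiple of lcm(6, 6) = 6 and divides |G| = 12.
Closing under the operation: H = {1, 3, 9, 17, 23, 25}, so |H| = 6.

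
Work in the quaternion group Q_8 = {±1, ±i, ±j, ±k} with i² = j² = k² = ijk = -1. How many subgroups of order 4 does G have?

3

|G| = 8 and 4 | 8, so subgroups of order 4 are possible by Lagrange.
The subgroups of order 4 are: {1, -1, i, -i}; {1, -1, j, -j}; {1, -1, k, -k}.
So G has 3 subgroups of order 4.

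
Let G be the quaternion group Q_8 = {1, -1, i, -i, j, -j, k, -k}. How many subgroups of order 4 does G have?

3

|G| = 8 and 4 | 8, so subgroups of order 4 are possible by Lagrange.
The subgroups of order 4 are: {1, -1, i, -i}; {1, -1, j, -j}; {1, -1, k, -k}.
So G has 3 subgroups of order 4.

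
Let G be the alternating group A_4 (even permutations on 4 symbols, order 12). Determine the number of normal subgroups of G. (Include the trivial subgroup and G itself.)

3

G has 10 subgroups. Checking conjugation-invariance by order — order 1: 1/1 normal; order 2: 0/3 normal; order 3: 0/4 normal; order 4: 1/1 normal; order 12: 1/1 normal.
Total normal subgroups: 3.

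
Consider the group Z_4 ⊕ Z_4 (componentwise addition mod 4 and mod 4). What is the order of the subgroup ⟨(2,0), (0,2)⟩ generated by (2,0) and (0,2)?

4

|⟨(2,0)⟩| = 2 and |⟨(0,2)⟩| = 2, so |H| is a multiple of lcm(2, 2) = 2 and divides |G| = 16.
Closing under the operation: H = {(0,0), (0,2), (2,0), (2,2)}, so |H| = 4.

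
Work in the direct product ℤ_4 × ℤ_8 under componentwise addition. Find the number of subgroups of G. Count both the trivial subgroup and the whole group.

|G| = 32, so by Lagrange every subgroup order divides 32. Divisors: 1, 2, 4, 8, 16, 32.
Subgroups by order — order 1: 1; order 2: 3; order 4: 7; order 8: 7; order 16: 3; order 32: 1.
Total: 1 + 3 + 7 + 7 + 3 + 1 = 22.

22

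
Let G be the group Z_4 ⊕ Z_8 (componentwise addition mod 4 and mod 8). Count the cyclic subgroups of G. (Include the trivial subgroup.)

14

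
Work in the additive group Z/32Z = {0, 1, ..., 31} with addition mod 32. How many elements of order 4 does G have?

2

In a cyclic group of order 32, the number of elements of order d (for d | 32) is φ(d).
φ(4) = 2.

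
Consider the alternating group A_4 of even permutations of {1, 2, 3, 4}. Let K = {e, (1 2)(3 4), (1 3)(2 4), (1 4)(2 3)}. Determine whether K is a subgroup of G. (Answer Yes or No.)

|K| = 4 divides |G| = 12, consistent with Lagrange.
K contains the identity, every element's inverse is in K, and K is closed under ∘: it is a subgroup.

Yes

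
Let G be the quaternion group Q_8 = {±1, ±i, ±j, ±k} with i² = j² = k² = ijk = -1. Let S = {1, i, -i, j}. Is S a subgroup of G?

j ∈ S but its inverse -j ∉ S, so S is not a subgroup.

No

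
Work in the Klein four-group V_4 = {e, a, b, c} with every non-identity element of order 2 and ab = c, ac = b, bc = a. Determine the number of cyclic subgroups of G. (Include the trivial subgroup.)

4

A cyclic subgroup of order d is generated by each of its φ(d) elements of order d, so the cyclic subgroups of order d number (#elements of order d)/φ(d).
Cyclic subgroups by order — order 1: 1; order 2: 3.
Total: 4.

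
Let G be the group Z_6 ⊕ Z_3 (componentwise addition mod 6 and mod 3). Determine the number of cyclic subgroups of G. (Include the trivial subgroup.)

10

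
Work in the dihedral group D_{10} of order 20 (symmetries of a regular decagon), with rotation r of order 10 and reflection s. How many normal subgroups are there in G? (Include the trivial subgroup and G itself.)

7

G has 22 subgroups. Checking conjugation-invariance by order — order 1: 1/1 normal; order 2: 1/11 normal; order 4: 0/5 normal; order 5: 1/1 normal; order 10: 3/3 normal; order 20: 1/1 normal.
Total normal subgroups: 7.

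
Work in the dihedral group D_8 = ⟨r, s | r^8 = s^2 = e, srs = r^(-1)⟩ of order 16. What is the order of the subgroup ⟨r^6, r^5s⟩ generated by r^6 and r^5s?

|⟨r^6⟩| = 4 and |⟨r^5s⟩| = 2, so |H| is a multiple of lcm(4, 2) = 4 and divides |G| = 16.
Closing under the operation: H = {e, r^2, r^4, r^6, rs, r^3s, r^5s, r^7s}, so |H| = 8.

8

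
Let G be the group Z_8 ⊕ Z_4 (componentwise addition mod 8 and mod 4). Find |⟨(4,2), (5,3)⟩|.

|⟨(4,2)⟩| = 2 and |⟨(5,3)⟩| = 8, so |H| is a multiple of lcm(2, 8) = 8 and divides |G| = 32.
Closing under the operation: H = {(0,0), (0,2), (1,1), (1,3), (2,0), (2,2), (3,1), (3,3), (4,0), (4,2), (5,1), (5,3), (6,0), (6,2), (7,1), (7,3)}, so |H| = 16.

16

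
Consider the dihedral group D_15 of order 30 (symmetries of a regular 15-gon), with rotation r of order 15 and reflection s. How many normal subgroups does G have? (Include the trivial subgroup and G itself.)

5

G has 28 subgroups. Checking conjugation-invariance by order — order 1: 1/1 normal; order 2: 0/15 normal; order 3: 1/1 normal; order 5: 1/1 normal; order 6: 0/5 normal; order 10: 0/3 normal; order 15: 1/1 normal; order 30: 1/1 normal.
Total normal subgroups: 5.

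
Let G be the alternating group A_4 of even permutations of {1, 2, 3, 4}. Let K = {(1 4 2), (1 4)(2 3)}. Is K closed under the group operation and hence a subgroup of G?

The identity e ∉ K, so K is not a subgroup.

No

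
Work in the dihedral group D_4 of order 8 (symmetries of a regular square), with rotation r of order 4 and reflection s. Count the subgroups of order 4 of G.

|G| = 8 and 4 | 8, so subgroups of order 4 are possible by Lagrange.
The subgroups of order 4 are: {e, r, r^2, r^3}; {e, r^2, s, r^2s}; {e, r^2, rs, r^3s}.
So G has 3 subgroups of order 4.

3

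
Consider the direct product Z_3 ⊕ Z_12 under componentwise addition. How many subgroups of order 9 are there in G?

1

|G| = 36 and 9 | 36, so subgroups of order 9 are possible by Lagrange.
The subgroups of order 9 are: {(0,0), (0,4), (0,8), (1,0), (1,4), (1,8), (2,0), (2,4), (2,8)}.
So G has 1 subgroup of order 9.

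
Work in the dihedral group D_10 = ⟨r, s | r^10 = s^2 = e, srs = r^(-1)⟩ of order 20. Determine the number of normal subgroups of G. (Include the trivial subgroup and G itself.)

G has 22 subgroups. Checking conjugation-invariance by order — order 1: 1/1 normal; order 2: 1/11 normal; order 4: 0/5 normal; order 5: 1/1 normal; order 10: 3/3 normal; order 20: 1/1 normal.
Total normal subgroups: 7.

7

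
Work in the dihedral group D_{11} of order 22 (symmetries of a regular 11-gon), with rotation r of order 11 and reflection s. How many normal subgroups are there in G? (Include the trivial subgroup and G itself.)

G has 14 subgroups. Checking conjugation-invariance by order — order 1: 1/1 normal; order 2: 0/11 normal; order 11: 1/1 normal; order 22: 1/1 normal.
Total normal subgroups: 3.

3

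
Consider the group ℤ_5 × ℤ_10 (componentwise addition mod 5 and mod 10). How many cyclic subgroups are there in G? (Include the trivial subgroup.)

A cyclic subgroup of order d is generated by each of its φ(d) elements of order d, so the cyclic subgroups of order d number (#elements of order d)/φ(d).
Cyclic subgroups by order — order 1: 1; order 2: 1; order 5: 6; order 10: 6.
Total: 14.

14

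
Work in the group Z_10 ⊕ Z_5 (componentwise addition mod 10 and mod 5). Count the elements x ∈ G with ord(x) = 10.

An element (a,b) has order lcm(ord(a), ord(b)); count pairs with lcm equal to 10.
Enumerating gives 24 such elements.

24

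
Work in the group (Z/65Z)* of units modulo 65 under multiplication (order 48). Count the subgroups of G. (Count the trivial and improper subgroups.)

30

|G| = 48, so by Lagrange every subgroup order divides 48. Divisors: 1, 2, 3, 4, 6, 8, 12, 16, 24, 48.
Subgroups by order — order 1: 1; order 2: 3; order 3: 1; order 4: 7; order 6: 3; order 8: 3; order 12: 7; order 16: 1; order 24: 3; order 48: 1.
Total: 1 + 3 + 1 + 7 + 3 + 3 + 7 + 1 + 3 + 1 = 30.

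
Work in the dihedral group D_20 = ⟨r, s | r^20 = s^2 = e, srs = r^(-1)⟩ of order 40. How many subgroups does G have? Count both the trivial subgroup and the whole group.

|G| = 40, so by Lagrange every subgroup order divides 40. Divisors: 1, 2, 4, 5, 8, 10, 20, 40.
Subgroups by order — order 1: 1; order 2: 21; order 4: 11; order 5: 1; order 8: 5; order 10: 5; order 20: 3; order 40: 1.
Total: 1 + 21 + 11 + 1 + 5 + 5 + 3 + 1 = 48.

48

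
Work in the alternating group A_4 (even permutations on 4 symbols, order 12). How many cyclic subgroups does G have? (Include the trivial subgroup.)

8

Each element a generates a cyclic subgroup ⟨a⟩; distinct elements may generate the same one (a cyclic group of order d has φ(d) generators).
Cyclic subgroups by order — order 1: 1; order 2: 3; order 3: 4.
Total: 8.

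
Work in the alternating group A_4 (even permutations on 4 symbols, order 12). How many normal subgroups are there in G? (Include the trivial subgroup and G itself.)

3

G has 10 subgroups. Checking conjugation-invariance by order — order 1: 1/1 normal; order 2: 0/3 normal; order 3: 0/4 normal; order 4: 1/1 normal; order 12: 1/1 normal.
Total normal subgroups: 3.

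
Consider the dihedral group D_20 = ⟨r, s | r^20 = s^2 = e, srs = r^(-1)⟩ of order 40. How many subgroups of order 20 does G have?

3

|G| = 40 and 20 | 40, so subgroups of order 20 are possible by Lagrange.
The subgroups of order 20 are: {e, r, r^2, r^3, r^4, r^5, r^6, r^7, r^8, r^9, r^10, r^11, r^12, r^13, r^14, r^15, r^16, r^17, r^18, r^19}; {e, r^2, r^4, r^6, r^8, r^10, r^12, r^14, r^16, r^18, s, r^2s, r^4s, r^6s, r^8s, r^10s, r^12s, r^14s, r^16s, r^18s}; {e, r^2, r^4, r^6, r^8, r^10, r^12, r^14, r^16, r^18, rs, r^3s, r^5s, r^7s, r^9s, r^11s, r^13s, r^15s, r^17s, r^19s}.
So G has 3 subgroups of order 20.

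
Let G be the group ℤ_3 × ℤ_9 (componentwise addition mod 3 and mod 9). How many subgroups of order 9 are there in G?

|G| = 27 and 9 | 27, so subgroups of order 9 are possible by Lagrange.
The subgroups of order 9 are: {(0,0), (0,1), (0,2), (0,3), (0,4), (0,5), (0,6), (0,7), (0,8)}; {(0,0), (0,3), (0,6), (1,0), (1,3), (1,6), (2,0), (2,3), (2,6)}; {(0,0), (0,3), (0,6), (1,1), (1,4), (1,7), (2,2), (2,5), (2,8)}; {(0,0), (0,3), (0,6), (1,2), (1,5), (1,8), (2,1), (2,4), (2,7)}.
So G has 4 subgroups of order 9.

4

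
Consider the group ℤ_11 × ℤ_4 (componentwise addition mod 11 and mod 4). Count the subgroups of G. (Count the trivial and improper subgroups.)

|G| = 44, so by Lagrange every subgroup order divides 44. Divisors: 1, 2, 4, 11, 22, 44.
Subgroups by order — order 1: 1; order 2: 1; order 4: 1; order 11: 1; order 22: 1; order 44: 1.
Total: 1 + 1 + 1 + 1 + 1 + 1 = 6.

6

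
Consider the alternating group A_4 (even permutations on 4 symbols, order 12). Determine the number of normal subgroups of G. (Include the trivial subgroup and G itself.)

3

G has 10 subgroups. Checking conjugation-invariance by order — order 1: 1/1 normal; order 2: 0/3 normal; order 3: 0/4 normal; order 4: 1/1 normal; order 12: 1/1 normal.
Total normal subgroups: 3.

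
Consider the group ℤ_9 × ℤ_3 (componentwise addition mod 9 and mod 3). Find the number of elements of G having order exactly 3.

8

An element (a,b) has order lcm(ord(a), ord(b)); count pairs with lcm equal to 3.
Enumerating gives 8 such elements.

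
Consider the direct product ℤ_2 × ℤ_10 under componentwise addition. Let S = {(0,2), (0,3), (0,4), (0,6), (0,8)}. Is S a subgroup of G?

The identity (0,0) ∉ S, so S is not a subgroup.

No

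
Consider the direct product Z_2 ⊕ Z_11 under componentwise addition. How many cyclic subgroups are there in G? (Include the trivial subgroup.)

Group the elements of G by the cyclic subgroup they generate; each cyclic subgroup of order d accounts for φ(d) elements.
Cyclic subgroups by order — order 1: 1; order 2: 1; order 11: 1; order 22: 1.
Total: 4.

4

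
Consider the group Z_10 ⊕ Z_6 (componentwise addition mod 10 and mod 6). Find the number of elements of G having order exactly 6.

An element (a,b) has order lcm(ord(a), ord(b)); count pairs with lcm equal to 6.
Enumerating gives 6 such elements.

6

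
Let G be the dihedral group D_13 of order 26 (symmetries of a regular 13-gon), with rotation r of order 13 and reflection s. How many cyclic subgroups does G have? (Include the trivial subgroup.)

15

Each element a generates a cyclic subgroup ⟨a⟩; distinct elements may generate the same one (a cyclic group of order d has φ(d) generators).
Cyclic subgroups by order — order 1: 1; order 2: 13; order 13: 1.
Total: 15.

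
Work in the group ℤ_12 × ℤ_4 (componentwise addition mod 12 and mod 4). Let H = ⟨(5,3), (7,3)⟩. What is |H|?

24

|⟨(5,3)⟩| = 12 and |⟨(7,3)⟩| = 12, so |H| is a multiple of lcm(12, 12) = 12 and divides |G| = 48.
Closing under the operation: H = {(0,0), (0,2), (1,1), (1,3), (2,0), (2,2), (3,1), (3,3), (4,0), (4,2), (5,1), (5,3), (6,0), (6,2), (7,1), (7,3), (8,0), (8,2), (9,1), (9,3), (10,0), (10,2), (11,1), (11,3)}, so |H| = 24.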